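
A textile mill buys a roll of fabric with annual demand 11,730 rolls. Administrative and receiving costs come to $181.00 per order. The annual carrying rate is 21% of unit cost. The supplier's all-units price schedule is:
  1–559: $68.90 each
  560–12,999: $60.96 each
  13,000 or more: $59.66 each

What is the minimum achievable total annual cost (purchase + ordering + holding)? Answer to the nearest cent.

Holding cost per unit per year at price C is H = 0.21·C.
For each price level, check whether its EOQ is feasible; otherwise the best quantity at that price is the breakpoint.
EOQ at $68.90 = 541.7 (feasible in tier 1): TC = 11,730×$68.90 + (11,730/541.7)×181 + (541.7/2)×0.21×$68.90 = $816,035.31.
EOQ at $60.96 = 575.9 (feasible in tier 2): TC = 11,730×$60.96 + (11,730/575.9)×181 + (575.9/2)×0.21×$60.96 = $722,433.65.
EOQ at $59.66 = 582.2 < 13000, so use break Q=13000: TC = 11,730×$59.66 + (11,730/13000.0)×181 + (13000.0/2)×0.21×$59.66 = $781,411.02.
Lowest total cost among the candidates is at Q = 575.9.

TC* ≈ $722,433.65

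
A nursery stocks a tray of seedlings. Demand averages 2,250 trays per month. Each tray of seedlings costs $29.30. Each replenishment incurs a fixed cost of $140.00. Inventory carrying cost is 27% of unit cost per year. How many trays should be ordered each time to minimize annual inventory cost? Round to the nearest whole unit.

Annual demand D = 2,250 × 12 = 27,000.
Holding cost H = 0.27 × $29.30 = $7.9110 per unit per year.
EOQ = √(2DS / H) = √(2 × 27,000 × 140 / 7.911).
= √(7,560,000 / 7.911) = √955,631.3993 ≈ 977.564.

Q* ≈ 978 trays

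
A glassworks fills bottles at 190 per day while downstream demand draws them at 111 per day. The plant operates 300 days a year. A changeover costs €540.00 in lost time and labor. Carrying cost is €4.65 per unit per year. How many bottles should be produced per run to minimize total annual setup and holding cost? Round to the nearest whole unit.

Annual demand D = 111 × 300 = 33,300.
Production build-up factor (1 − d/p) = 1 − 111/190 = 0.4158.
Q* = √(2DS / (H(1 − d/p))) = √(2 × 33,300 × 540 / (4.65 × 0.4158)).
= √(35,964,000 / 1.9334) ≈ 4312.914.

Q* ≈ 4,313 bottles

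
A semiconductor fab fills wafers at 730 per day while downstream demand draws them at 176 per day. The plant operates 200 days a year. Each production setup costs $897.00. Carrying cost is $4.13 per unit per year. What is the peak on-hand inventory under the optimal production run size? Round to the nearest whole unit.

Annual demand D = 176 × 200 = 35,200.
Production build-up factor (1 − d/p) = 1 − 176/730 = 0.7589.
Q* = √(2DS / (H(1 − d/p))) = √(2 × 35,200 × 897 / (4.13 × 0.7589)).
= √(63,148,800 / 3.1343) ≈ 4488.633.
Maximum inventory = Q*(1 − d/p) = 4488.633 × 0.7589 ≈ 3406.442.

I_max ≈ 3,406 wafers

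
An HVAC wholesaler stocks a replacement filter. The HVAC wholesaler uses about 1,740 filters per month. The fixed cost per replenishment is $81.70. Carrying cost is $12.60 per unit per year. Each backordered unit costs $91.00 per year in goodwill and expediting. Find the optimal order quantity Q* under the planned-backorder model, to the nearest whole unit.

Annual demand D = 1,740 × 12 = 20,880.
With planned backorders, Q* = √(2DS/H) · √((H+B)/B).
√(2DS/H) = √(2 × 20,880 × 81.7 / 12.6) = 520.363.
√((H+B)/B) = √((12.6+91)/91) = 1.0670.
Q* ≈ 555.220.

Q* ≈ 555 filters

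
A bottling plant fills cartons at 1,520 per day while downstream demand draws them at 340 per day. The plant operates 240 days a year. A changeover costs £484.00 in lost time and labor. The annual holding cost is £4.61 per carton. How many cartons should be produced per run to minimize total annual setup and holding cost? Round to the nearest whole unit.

Q* ≈ 4,698 cartons

Annual demand D = 340 × 240 = 81,600.
Production build-up factor (1 − d/p) = 1 − 340/1,520 = 0.7763.
Q* = √(2DS / (H(1 − d/p))) = √(2 × 81,600 × 484 / (4.61 × 0.7763)).
= √(78,988,800 / 3.5788) ≈ 4698.001.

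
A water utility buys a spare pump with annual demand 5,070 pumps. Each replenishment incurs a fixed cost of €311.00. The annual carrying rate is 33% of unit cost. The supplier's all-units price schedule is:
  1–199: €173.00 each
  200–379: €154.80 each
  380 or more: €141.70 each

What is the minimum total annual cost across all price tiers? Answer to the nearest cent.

Holding cost per unit per year at price C is H = 0.33·C.
Evaluate total cost at each tier's feasible EOQ or, if the EOQ is below the tier, at the tier's minimum quantity.
Tier 1 (€173.00): EOQ = 235.0 exceeds tier's upper bound 199, so this tier is dominated.
EOQ at €154.80 = 248.5 (feasible in tier 2): TC = 5,070×€154.80 + (5,070/248.5)×311 + (248.5/2)×0.33×€154.80 = €797,528.34.
EOQ at €141.70 = 259.7 < 380, so use break Q=380: TC = 5,070×€141.70 + (5,070/380.0)×311 + (380.0/2)×0.33×€141.70 = €731,452.98.
Lowest total cost among the candidates is at Q = 380.0.

TC* ≈ €731,452.98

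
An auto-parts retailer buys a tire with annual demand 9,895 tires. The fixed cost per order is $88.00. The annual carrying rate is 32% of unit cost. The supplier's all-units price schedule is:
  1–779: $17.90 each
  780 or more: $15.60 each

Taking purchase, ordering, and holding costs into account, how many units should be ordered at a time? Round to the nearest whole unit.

Holding cost per unit per year at price C is H = 0.32·C.
For each price level, check whether its EOQ is feasible; otherwise the best quantity at that price is the breakpoint.
EOQ at $17.90 = 551.4 (feasible in tier 1): TC = 9,895×$17.90 + (9,895/551.4)×88 + (551.4/2)×0.32×$17.90 = $180,278.89.
EOQ at $15.60 = 590.6 < 780, so use break Q=780: TC = 9,895×$15.60 + (9,895/780.0)×88 + (780.0/2)×0.32×$15.60 = $157,425.24.
Lowest total cost is $157,425.24 at Q = 780.0.

Q* ≈ 780 tires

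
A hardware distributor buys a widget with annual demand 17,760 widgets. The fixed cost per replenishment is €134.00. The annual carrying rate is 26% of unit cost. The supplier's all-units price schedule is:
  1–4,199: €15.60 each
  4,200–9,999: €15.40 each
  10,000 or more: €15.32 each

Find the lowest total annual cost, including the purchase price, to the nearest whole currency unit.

TC* ≈ €281,450

Holding cost per unit per year at price C is H = 0.26·C.
Candidates are each tier's EOQ (if it falls in that tier) and each price-break quantity.
EOQ at €15.60 = 1083.3 (feasible in tier 1): TC = 17,760×€15.60 + (17,760/1083.3)×134 + (1083.3/2)×0.26×€15.60 = €281,449.78.
EOQ at €15.40 = 1090.3 < 4200, so use break Q=4200: TC = 17,760×€15.40 + (17,760/4200.0)×134 + (4200.0/2)×0.26×€15.40 = €282,479.03.
EOQ at €15.32 = 1093.1 < 10000, so use break Q=10000: TC = 17,760×€15.32 + (17,760/10000.0)×134 + (10000.0/2)×0.26×€15.32 = €292,237.18.
Lowest total cost among the candidates is at Q = 1083.3.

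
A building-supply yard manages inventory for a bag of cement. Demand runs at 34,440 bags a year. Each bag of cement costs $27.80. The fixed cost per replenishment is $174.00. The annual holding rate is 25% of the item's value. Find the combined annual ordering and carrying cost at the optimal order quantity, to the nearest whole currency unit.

Holding cost H = 0.25 × $27.80 = $6.9500 per unit per year.
The optimal lot size = √(2DS/H) = √(2 × 34,440 × 174 / 6.95) ≈ 1313.19.
At the optimum the two cost components are equal, so total cost = 2·(Q*/2)H = Q*·H.
Minimum total = √(2DSH) = √(2 × 34,440 × 174 × 6.95) ≈ 9126.696.

TC* ≈ $9,127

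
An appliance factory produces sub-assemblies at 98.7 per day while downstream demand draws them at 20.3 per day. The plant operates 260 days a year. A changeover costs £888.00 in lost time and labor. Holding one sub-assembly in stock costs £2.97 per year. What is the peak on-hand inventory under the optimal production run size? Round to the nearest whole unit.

I_max ≈ 1,583 sub-assemblies

Annual demand D = 20.3 × 260 = 5,278.
Production build-up factor (1 − d/p) = 1 − 20.3/98.7 = 0.7943.
Q* = √(2DS / (H(1 − d/p))) = √(2 × 5,278 × 888 / (2.97 × 0.7943)).
= √(9,373,728 / 2.3591) ≈ 1993.327.
Maximum inventory = Q*(1 − d/p) = 1993.327 × 0.7943 ≈ 1583.352.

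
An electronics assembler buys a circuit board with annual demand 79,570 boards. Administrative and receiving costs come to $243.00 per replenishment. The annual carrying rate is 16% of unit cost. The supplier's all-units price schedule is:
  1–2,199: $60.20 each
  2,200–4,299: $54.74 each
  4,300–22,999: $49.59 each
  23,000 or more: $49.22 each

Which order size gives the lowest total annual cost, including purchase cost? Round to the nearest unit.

Q* ≈ 4,300 boards

Holding cost per unit per year at price C is H = 0.16·C.
Evaluate total cost at each tier's feasible EOQ or, if the EOQ is below the tier, at the tier's minimum quantity.
EOQ at $60.20 = 2003.7 (feasible in tier 1): TC = 79,570×$60.20 + (79,570/2003.7)×243 + (2003.7/2)×0.16×$60.20 = $4,809,413.72.
EOQ at $54.74 = 2101.3 < 2200, so use break Q=2200: TC = 79,570×$54.74 + (79,570/2200.0)×243 + (2200.0/2)×0.16×$54.74 = $4,374,084.91.
EOQ at $49.59 = 2207.7 < 4300, so use break Q=4300: TC = 79,570×$49.59 + (79,570/4300.0)×243 + (4300.0/2)×0.16×$49.59 = $3,967,431.89.
EOQ at $49.22 = 2216.0 < 23000, so use break Q=23000: TC = 79,570×$49.22 + (79,570/23000.0)×243 + (23000.0/2)×0.16×$49.22 = $4,007,840.87.
Lowest total cost is $3,967,431.89 at Q = 4300.0.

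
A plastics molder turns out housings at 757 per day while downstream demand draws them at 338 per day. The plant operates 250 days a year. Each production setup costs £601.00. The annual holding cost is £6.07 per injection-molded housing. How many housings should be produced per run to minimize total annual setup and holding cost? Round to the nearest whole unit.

Q* ≈ 5,498 housings

Annual demand D = 338 × 250 = 84,500.
Production build-up factor (1 − d/p) = 1 − 338/757 = 0.5535.
Q* = √(2DS / (H(1 − d/p))) = √(2 × 84,500 × 601 / (6.07 × 0.5535)).
= √(101,569,000 / 3.3597) ≈ 5498.284.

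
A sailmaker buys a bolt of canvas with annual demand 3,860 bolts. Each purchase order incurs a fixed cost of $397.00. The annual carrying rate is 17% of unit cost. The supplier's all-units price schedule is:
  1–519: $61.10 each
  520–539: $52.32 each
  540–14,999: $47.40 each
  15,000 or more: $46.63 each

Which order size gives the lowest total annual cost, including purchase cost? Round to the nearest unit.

Q* ≈ 617 bolts

Holding cost per unit per year at price C is H = 0.17·C.
For each price level, check whether its EOQ is feasible; otherwise the best quantity at that price is the breakpoint.
Tier 1 ($61.10): EOQ = 543.2 exceeds tier's upper bound 519, so this tier is dominated.
Tier 2 ($52.32): EOQ = 587.0 exceeds tier's upper bound 539, so this tier is dominated.
EOQ at $47.40 = 616.7 (feasible in tier 3): TC = 3,860×$47.40 + (3,860/616.7)×397 + (616.7/2)×0.17×$47.40 = $187,933.56.
EOQ at $46.63 = 621.8 < 15000, so use break Q=15000: TC = 3,860×$46.63 + (3,860/15000.0)×397 + (15000.0/2)×0.17×$46.63 = $239,547.21.
Lowest total cost is $187,933.56 at Q = 616.7.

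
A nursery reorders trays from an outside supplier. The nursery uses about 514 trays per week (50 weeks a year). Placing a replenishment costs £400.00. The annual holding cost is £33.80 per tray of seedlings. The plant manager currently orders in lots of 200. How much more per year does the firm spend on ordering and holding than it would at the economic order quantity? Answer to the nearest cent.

Annual demand D = 514 × 50 = 25,700.
EOQ = √(2DS/H) = √(2 × 25,700 × 400 / 33.8) ≈ 779.93.
Cost at Q* = (D/Q*)S + (Q*/2)H = √(2DSH) ≈ £26,361.49.
Cost at Q = 200: (25,700/200)×400 + (200/2)×33.8 = £51,400.00 + £3,380.00 = £54,780.00.
Excess = £54,780.00 − £26,361.49 = £28,418.51.

Extra cost ≈ £28,418.51 per year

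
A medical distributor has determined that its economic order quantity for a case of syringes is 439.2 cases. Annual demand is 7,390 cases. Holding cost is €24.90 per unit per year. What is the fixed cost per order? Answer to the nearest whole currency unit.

Invert the EOQ relation Q*² = 2DS/H.
From Q* = √(2DS/H): S = Q*²H / (2D) = 439.2² × 24.9 / (2 × 7,390) = 324.9747.

S ≈ €325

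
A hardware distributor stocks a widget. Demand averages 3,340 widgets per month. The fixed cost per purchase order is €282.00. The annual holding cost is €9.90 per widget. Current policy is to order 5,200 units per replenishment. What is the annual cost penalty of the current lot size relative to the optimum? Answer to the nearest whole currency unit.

Extra cost ≈ €12,954 per year

Annual demand D = 3,340 × 12 = 40,080.
EOQ = √(2DS/H) = √(2 × 40,080 × 282 / 9.9) ≈ 1511.07.
Cost at Q* = (D/Q*)S + (Q*/2)H = √(2DSH) ≈ €14,959.64.
Cost at Q = 5,200: (40,080/5,200)×282 + (5,200/2)×9.9 = €2,173.57 + €25,740.00 = €27,913.57.
Excess = €27,913.57 − €14,959.64 = €12,953.93.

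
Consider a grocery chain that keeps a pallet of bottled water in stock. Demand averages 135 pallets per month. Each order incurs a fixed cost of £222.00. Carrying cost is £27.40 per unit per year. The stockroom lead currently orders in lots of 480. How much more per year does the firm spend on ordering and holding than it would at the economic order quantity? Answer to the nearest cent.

Extra cost ≈ £2,885.85 per year

Annual demand D = 135 × 12 = 1,620.
EOQ = √(2DS/H) = √(2 × 1,620 × 222 / 27.4) ≈ 162.02.
Cost at Q* = (D/Q*)S + (Q*/2)H = √(2DSH) ≈ £4,439.40.
Cost at Q = 480: (1,620/480)×222 + (480/2)×27.4 = £749.25 + £6,576.00 = £7,325.25.
Excess = £7,325.25 − £4,439.40 = £2,885.85.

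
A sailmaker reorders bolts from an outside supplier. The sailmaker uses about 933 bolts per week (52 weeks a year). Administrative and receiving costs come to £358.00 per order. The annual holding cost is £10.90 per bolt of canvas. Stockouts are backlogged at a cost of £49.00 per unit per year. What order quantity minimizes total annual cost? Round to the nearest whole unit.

Annual demand D = 933 × 52 = 48,516.
With planned backorders, Q* = √(2DS/H) · √((H+B)/B).
√(2DS/H) = √(2 × 48,516 × 358 / 10.9) = 1785.195.
√((H+B)/B) = √((10.9+49)/49) = 1.1056.
Q* ≈ 1973.791.

Q* ≈ 1,974 bolts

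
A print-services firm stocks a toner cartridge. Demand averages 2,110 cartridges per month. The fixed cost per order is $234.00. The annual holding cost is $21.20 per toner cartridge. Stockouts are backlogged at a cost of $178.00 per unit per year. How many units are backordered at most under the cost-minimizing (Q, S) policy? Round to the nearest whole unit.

S* ≈ 84 cartridges

Annual demand D = 2,110 × 12 = 25,320.
With planned backorders, Q* = √(2DS/H) · √((H+B)/B).
√(2DS/H) = √(2 × 25,320 × 234 / 21.2) = 747.630.
√((H+B)/B) = √((21.2+178)/178) = 1.0579.
Q* ≈ 790.900.
S* = Q* · H/(H+B) = 790.900 × 21.2/199.2 ≈ 84.172.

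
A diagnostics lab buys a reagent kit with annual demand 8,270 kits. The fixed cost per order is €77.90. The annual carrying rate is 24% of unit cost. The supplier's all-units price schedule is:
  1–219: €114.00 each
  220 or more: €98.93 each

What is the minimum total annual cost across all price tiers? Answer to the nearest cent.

TC* ≈ €823,682.13

Holding cost per unit per year at price C is H = 0.24·C.
Evaluate total cost at each tier's feasible EOQ or, if the EOQ is below the tier, at the tier's minimum quantity.
EOQ at €114.00 = 217.0 (feasible in tier 1): TC = 8,270×€114.00 + (8,270/217.0)×77.9 + (217.0/2)×0.24×€114.00 = €948,717.38.
EOQ at €98.93 = 233.0 (feasible in tier 2): TC = 8,270×€98.93 + (8,270/233.0)×77.9 + (233.0/2)×0.24×€98.93 = €823,682.13.
Lowest total cost among the candidates is at Q = 233.0.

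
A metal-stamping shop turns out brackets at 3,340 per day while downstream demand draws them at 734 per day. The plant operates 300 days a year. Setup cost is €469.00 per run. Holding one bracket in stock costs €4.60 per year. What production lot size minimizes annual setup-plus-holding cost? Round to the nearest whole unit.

Q* ≈ 7,586 brackets

Annual demand D = 734 × 300 = 220,200.
Production build-up factor (1 − d/p) = 1 − 734/3,340 = 0.7802.
Q* = √(2DS / (H(1 − d/p))) = √(2 × 220,200 × 469 / (4.6 × 0.7802)).
= √(206,547,600 / 3.5891) ≈ 7586.076.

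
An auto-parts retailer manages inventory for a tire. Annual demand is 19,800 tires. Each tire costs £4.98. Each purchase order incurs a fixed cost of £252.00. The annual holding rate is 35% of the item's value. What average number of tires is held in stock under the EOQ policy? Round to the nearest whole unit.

Holding cost H = 0.35 × £4.98 = £1.7430 per unit per year.
EOQ = √(2DS/H) = √(2 × 19,800 × 252 / 1.743) ≈ 2392.76.
Average inventory = Q*/2 ≈ 2392.76 / 2 = 1196.380.

Average inventory ≈ 1,196 tires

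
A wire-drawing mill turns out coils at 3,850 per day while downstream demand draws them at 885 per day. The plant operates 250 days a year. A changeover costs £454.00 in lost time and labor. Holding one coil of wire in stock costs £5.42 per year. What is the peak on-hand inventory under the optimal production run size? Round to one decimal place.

I_max ≈ 5,342.8 coils

Annual demand D = 885 × 250 = 221,250.
Production build-up factor (1 − d/p) = 1 − 885/3,850 = 0.7701.
Q* = √(2DS / (H(1 − d/p))) = √(2 × 221,250 × 454 / (5.42 × 0.7701)).
= √(200,895,000 / 4.1741) ≈ 6937.499.
Maximum inventory = Q*(1 − d/p) = 6937.499 × 0.7701 ≈ 5342.775.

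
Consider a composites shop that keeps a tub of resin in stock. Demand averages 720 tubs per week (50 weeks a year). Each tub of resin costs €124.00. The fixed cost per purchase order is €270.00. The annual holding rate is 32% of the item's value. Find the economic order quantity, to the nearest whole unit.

Q* ≈ 700 tubs

Annual demand D = 720 × 50 = 36,000.
Holding cost H = 0.32 × €124.00 = €39.6800 per unit per year.
EOQ = √(2DS / H) = √(2 × 36,000 × 270 / 39.68).
= √(19,440,000 / 39.68) = √489,919.3548 ≈ 699.942.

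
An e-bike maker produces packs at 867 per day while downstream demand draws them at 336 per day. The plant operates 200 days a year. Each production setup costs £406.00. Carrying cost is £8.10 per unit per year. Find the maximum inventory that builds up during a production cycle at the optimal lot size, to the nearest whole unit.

Annual demand D = 336 × 200 = 67,200.
Production build-up factor (1 − d/p) = 1 − 336/867 = 0.6125.
Q* = √(2DS / (H(1 − d/p))) = √(2 × 67,200 × 406 / (8.1 × 0.6125)).
= √(54,566,400 / 4.9609) ≈ 3316.519.
Maximum inventory = Q*(1 − d/p) = 3316.519 × 0.6125 ≈ 2031.224.

I_max ≈ 2,031 packs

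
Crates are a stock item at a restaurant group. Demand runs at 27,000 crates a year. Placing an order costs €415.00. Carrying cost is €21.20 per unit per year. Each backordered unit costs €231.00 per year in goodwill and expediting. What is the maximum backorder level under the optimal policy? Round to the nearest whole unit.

With planned backorders, Q* = √(2DS/H) · √((H+B)/B).
√(2DS/H) = √(2 × 27,000 × 415 / 21.2) = 1028.142.
√((H+B)/B) = √((21.2+231)/231) = 1.0449.
Q* ≈ 1074.285.
S* = Q* · H/(H+B) = 1074.285 × 21.2/252.2 ≈ 90.305.

S* ≈ 90 crates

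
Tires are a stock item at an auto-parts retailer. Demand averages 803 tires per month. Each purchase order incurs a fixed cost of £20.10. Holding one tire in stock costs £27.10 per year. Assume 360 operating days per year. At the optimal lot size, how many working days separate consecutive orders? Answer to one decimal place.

Annual demand D = 803 × 12 = 9,636.
EOQ = √(2DS/H) = √(2 × 9,636 × 20.1 / 27.1) ≈ 119.56.
Cycle time = Q*/D × 360 = 119.56 / 9,636 × 360 ≈ 4.467 days.

T ≈ 4.5 days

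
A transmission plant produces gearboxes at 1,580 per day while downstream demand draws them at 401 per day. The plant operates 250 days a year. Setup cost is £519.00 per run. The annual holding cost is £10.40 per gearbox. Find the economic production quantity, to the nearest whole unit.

Q* ≈ 3,662 gearboxes

Annual demand D = 401 × 250 = 100,250.
Production build-up factor (1 − d/p) = 1 − 401/1,580 = 0.7462.
Q* = √(2DS / (H(1 − d/p))) = √(2 × 100,250 × 519 / (10.4 × 0.7462)).
= √(104,059,500 / 7.7605) ≈ 3661.810.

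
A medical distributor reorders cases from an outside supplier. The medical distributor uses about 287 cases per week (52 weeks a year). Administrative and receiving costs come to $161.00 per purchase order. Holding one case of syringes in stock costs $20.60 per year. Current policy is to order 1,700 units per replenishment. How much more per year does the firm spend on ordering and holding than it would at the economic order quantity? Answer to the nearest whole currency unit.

Extra cost ≈ $8,974 per year

Annual demand D = 287 × 52 = 14,924.
EOQ = √(2DS/H) = √(2 × 14,924 × 161 / 20.6) ≈ 482.99.
Cost at Q* = (D/Q*)S + (Q*/2)H = √(2DSH) ≈ $9,949.57.
Cost at Q = 1,700: (14,924/1,700)×161 + (1,700/2)×20.6 = $1,413.39 + $17,510.00 = $18,923.39.
Excess = $18,923.39 − $9,949.57 = $8,973.82.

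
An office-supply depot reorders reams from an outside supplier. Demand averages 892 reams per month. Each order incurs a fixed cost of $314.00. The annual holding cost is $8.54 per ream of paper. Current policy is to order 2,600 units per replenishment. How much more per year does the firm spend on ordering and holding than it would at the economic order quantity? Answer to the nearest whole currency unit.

Extra cost ≈ $4,818 per year

Annual demand D = 892 × 12 = 10,704.
EOQ = √(2DS/H) = √(2 × 10,704 × 314 / 8.54) ≈ 887.20.
Cost at Q* = (D/Q*)S + (Q*/2)H = √(2DSH) ≈ $7,576.73.
Cost at Q = 2,600: (10,704/2,600)×314 + (2,600/2)×8.54 = $1,292.71 + $11,102.00 = $12,394.71.
Excess = $12,394.71 − $7,576.73 = $4,817.98.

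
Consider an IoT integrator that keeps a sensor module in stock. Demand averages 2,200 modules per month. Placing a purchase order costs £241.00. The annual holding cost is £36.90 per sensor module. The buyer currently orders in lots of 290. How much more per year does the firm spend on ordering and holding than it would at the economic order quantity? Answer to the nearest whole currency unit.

Annual demand D = 2,200 × 12 = 26,400.
EOQ = √(2DS/H) = √(2 × 26,400 × 241 / 36.9) ≈ 587.24.
Cost at Q* = (D/Q*)S + (Q*/2)H = √(2DSH) ≈ £21,668.99.
Cost at Q = 290: (26,400/290)×241 + (290/2)×36.9 = £21,939.31 + £5,350.50 = £27,289.81.
Excess = £27,289.81 − £21,668.99 = £5,620.82.

Extra cost ≈ £5,621 per year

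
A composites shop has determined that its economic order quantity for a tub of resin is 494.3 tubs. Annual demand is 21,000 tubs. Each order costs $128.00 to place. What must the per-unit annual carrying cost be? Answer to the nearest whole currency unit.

H ≈ $22

The basic EOQ model gives Q* = √(2DS/H); rearrange for the unknown.
From Q* = √(2DS/H): H = 2DS / Q*² = 2 × 21,000 × 128 / 494.3² = 22.0028.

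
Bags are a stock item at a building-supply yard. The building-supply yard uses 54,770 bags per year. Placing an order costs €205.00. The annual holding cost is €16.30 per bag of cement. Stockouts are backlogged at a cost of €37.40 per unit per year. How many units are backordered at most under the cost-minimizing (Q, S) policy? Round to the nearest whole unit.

S* ≈ 427 bags

With planned backorders, Q* = √(2DS/H) · √((H+B)/B).
√(2DS/H) = √(2 × 54,770 × 205 / 16.3) = 1173.733.
√((H+B)/B) = √((16.3+37.4)/37.4) = 1.1983.
Q* ≈ 1406.439.
S* = Q* · H/(H+B) = 1406.439 × 16.3/53.7 ≈ 426.908.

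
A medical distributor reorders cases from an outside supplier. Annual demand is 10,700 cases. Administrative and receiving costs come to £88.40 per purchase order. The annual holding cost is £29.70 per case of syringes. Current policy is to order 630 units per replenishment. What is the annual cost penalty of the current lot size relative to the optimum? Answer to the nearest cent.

EOQ = √(2DS/H) = √(2 × 10,700 × 88.4 / 29.7) ≈ 252.38.
Cost at Q* = (D/Q*)S + (Q*/2)H = √(2DSH) ≈ £7,495.68.
Cost at Q = 630: (10,700/630)×88.4 + (630/2)×29.7 = £1,501.40 + £9,355.50 = £10,856.90.
Excess = £10,856.90 − £7,495.68 = £3,361.21.

Extra cost ≈ £3,361.21 per year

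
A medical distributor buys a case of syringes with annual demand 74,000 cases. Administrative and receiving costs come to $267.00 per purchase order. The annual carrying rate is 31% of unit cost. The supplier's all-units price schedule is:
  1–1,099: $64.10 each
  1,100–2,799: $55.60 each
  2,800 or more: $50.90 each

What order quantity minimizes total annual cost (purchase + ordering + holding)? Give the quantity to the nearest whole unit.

Holding cost per unit per year at price C is H = 0.31·C.
For each price level, check whether its EOQ is feasible; otherwise the best quantity at that price is the breakpoint.
Tier 1 ($64.10): EOQ = 1410.2 exceeds tier's upper bound 1099, so this tier is dominated.
EOQ at $55.60 = 1514.1 (feasible in tier 2): TC = 74,000×$55.60 + (74,000/1514.1)×267 + (1514.1/2)×0.31×$55.60 = $4,140,497.85.
EOQ at $50.90 = 1582.5 < 2800, so use break Q=2800: TC = 74,000×$50.90 + (74,000/2800.0)×267 + (2800.0/2)×0.31×$50.90 = $3,795,747.03.
Lowest total cost is $3,795,747.03 at Q = 2800.0.

Q* ≈ 2,800 cases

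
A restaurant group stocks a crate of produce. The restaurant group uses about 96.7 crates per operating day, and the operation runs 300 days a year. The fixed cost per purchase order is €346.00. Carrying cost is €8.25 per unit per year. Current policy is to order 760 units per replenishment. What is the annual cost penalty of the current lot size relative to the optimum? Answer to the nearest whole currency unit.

Annual demand D = 96.7 × 300 = 29,010.
EOQ = √(2DS/H) = √(2 × 29,010 × 346 / 8.25) ≈ 1559.91.
Cost at Q* = (D/Q*)S + (Q*/2)H = √(2DSH) ≈ €12,869.27.
Cost at Q = 760: (29,010/760)×346 + (760/2)×8.25 = €13,207.18 + €3,135.00 = €16,342.18.
Excess = €16,342.18 − €12,869.27 = €3,472.92.

Extra cost ≈ €3,473 per year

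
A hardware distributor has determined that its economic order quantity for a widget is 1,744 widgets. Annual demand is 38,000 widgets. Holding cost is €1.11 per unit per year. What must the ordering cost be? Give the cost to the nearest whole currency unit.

Invert the EOQ relation Q*² = 2DS/H.
From Q* = √(2DS/H): S = Q*²H / (2D) = 1,744² × 1.11 / (2 × 38,000) = 44.4224.

S ≈ €44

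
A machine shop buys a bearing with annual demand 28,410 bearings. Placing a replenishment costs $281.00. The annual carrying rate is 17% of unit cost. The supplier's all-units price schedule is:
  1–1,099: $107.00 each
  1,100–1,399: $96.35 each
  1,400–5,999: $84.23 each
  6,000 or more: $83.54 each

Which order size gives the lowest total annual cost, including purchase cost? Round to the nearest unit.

Q* ≈ 1,400 bearings

Holding cost per unit per year at price C is H = 0.17·C.
Evaluate total cost at each tier's feasible EOQ or, if the EOQ is below the tier, at the tier's minimum quantity.
EOQ at $107.00 = 936.9 (feasible in tier 1): TC = 28,410×$107.00 + (28,410/936.9)×281 + (936.9/2)×0.17×$107.00 = $3,056,911.98.
EOQ at $96.35 = 987.3 < 1100, so use break Q=1100: TC = 28,410×$96.35 + (28,410/1100.0)×281 + (1100.0/2)×0.17×$96.35 = $2,753,569.69.
EOQ at $84.23 = 1056.0 < 1400, so use break Q=1400: TC = 28,410×$84.23 + (28,410/1400.0)×281 + (1400.0/2)×0.17×$84.23 = $2,408,699.96.
EOQ at $83.54 = 1060.3 < 6000, so use break Q=6000: TC = 28,410×$83.54 + (28,410/6000.0)×281 + (6000.0/2)×0.17×$83.54 = $2,417,307.34.
Lowest total cost is $2,408,699.96 at Q = 1400.0.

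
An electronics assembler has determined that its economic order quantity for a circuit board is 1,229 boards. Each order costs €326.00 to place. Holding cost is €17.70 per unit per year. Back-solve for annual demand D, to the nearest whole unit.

D ≈ 41,004 boards per year

Invert the EOQ relation Q*² = 2DS/H.
From Q* = √(2DS/H): D = Q*²H / (2S) = 1,229² × 17.7 / (2 × 326) = 41004.303.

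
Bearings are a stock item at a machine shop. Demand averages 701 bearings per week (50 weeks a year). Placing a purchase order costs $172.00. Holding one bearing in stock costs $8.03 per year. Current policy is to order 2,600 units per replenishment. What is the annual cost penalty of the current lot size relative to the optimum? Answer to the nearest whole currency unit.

Extra cost ≈ $2,918 per year

Annual demand D = 701 × 50 = 35,050.
EOQ = √(2DS/H) = √(2 × 35,050 × 172 / 8.03) ≈ 1225.36.
Cost at Q* = (D/Q*)S + (Q*/2)H = √(2DSH) ≈ $9,839.68.
Cost at Q = 2,600: (35,050/2,600)×172 + (2,600/2)×8.03 = $2,318.69 + $10,439.00 = $12,757.69.
Excess = $12,757.69 − $9,839.68 = $2,918.01.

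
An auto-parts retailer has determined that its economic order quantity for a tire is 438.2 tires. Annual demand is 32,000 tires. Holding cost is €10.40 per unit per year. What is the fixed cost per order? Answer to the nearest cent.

S ≈ €31.20

Invert the EOQ relation Q*² = 2DS/H.
From Q* = √(2DS/H): S = Q*²H / (2D) = 438.2² × 10.4 / (2 × 32,000) = 31.2031.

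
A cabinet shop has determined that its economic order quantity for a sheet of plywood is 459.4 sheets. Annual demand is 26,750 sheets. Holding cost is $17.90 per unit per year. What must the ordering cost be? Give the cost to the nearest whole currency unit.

Squaring Q* = √(2DS/H) gives Q*² = 2DS/H.
From Q* = √(2DS/H): S = Q*²H / (2D) = 459.4² × 17.9 / (2 × 26,750) = 70.6124.

S ≈ $71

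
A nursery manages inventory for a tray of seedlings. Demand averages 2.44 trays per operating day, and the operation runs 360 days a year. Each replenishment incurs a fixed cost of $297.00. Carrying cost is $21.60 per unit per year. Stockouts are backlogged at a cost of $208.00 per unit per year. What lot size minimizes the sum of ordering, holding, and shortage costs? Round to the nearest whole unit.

Annual demand D = 2.44 × 360 = 878.4.
With planned backorders, Q* = √(2DS/H) · √((H+B)/B).
√(2DS/H) = √(2 × 878.4 × 297 / 21.6) = 155.422.
√((H+B)/B) = √((21.6+208)/208) = 1.0506.
Q* ≈ 163.293.

Q* ≈ 163 trays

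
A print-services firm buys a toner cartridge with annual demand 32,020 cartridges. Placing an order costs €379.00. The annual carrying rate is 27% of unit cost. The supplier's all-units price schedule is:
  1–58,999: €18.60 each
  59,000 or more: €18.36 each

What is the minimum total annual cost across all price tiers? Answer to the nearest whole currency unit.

Holding cost per unit per year at price C is H = 0.27·C.
Evaluate total cost at each tier's feasible EOQ or, if the EOQ is below the tier, at the tier's minimum quantity.
EOQ at €18.60 = 2198.4 (feasible in tier 1): TC = 32,020×€18.60 + (32,020/2198.4)×379 + (2198.4/2)×0.27×€18.60 = €606,612.37.
EOQ at €18.36 = 2212.7 < 59000, so use break Q=59000: TC = 32,020×€18.36 + (32,020/59000.0)×379 + (59000.0/2)×0.27×€18.36 = €734,330.29.
Lowest total cost among the candidates is at Q = 2198.4.

TC* ≈ €606,612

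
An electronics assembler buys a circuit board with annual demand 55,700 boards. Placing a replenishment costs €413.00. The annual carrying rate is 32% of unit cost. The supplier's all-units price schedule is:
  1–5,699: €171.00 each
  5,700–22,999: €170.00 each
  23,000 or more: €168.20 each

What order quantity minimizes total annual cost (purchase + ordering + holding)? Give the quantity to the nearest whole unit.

Holding cost per unit per year at price C is H = 0.32·C.
For each price level, check whether its EOQ is feasible; otherwise the best quantity at that price is the breakpoint.
EOQ at €171.00 = 916.9 (feasible in tier 1): TC = 55,700×€171.00 + (55,700/916.9)×413 + (916.9/2)×0.32×€171.00 = €9,574,875.38.
EOQ at €170.00 = 919.6 < 5700, so use break Q=5700: TC = 55,700×€170.00 + (55,700/5700.0)×413 + (5700.0/2)×0.32×€170.00 = €9,628,075.81.
EOQ at €168.20 = 924.5 < 23000, so use break Q=23000: TC = 55,700×€168.20 + (55,700/23000.0)×413 + (23000.0/2)×0.32×€168.20 = €9,988,716.18.
Lowest total cost is €9,574,875.38 at Q = 916.9.

Q* ≈ 917 boards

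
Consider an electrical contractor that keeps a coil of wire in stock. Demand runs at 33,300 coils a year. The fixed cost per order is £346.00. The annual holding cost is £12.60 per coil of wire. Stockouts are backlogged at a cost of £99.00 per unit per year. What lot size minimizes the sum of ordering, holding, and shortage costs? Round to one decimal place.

Q* ≈ 1,435.8 coils

With planned backorders, Q* = √(2DS/H) · √((H+B)/B).
√(2DS/H) = √(2 × 33,300 × 346 / 12.6) = 1352.352.
√((H+B)/B) = √((12.6+99)/99) = 1.0617.
Q* ≈ 1435.835.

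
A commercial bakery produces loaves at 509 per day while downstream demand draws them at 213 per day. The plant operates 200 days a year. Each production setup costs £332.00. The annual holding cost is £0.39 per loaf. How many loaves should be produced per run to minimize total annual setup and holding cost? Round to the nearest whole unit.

Q* ≈ 11,168 loaves

Annual demand D = 213 × 200 = 42,600.
Production build-up factor (1 − d/p) = 1 − 213/509 = 0.5815.
Q* = √(2DS / (H(1 − d/p))) = √(2 × 42,600 × 332 / (0.39 × 0.5815)).
= √(28,286,400 / 0.2268) ≈ 11167.850.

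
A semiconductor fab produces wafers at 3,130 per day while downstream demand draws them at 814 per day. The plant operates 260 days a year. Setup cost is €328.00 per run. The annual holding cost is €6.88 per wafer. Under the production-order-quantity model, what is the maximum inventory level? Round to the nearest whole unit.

Annual demand D = 814 × 260 = 211,640.
Production build-up factor (1 − d/p) = 1 − 814/3,130 = 0.7399.
Q* = √(2DS / (H(1 − d/p))) = √(2 × 211,640 × 328 / (6.88 × 0.7399)).
= √(138,835,840 / 5.0908) ≈ 5222.272.
Maximum inventory = Q*(1 − d/p) = 5222.272 × 0.7399 ≈ 3864.147.

I_max ≈ 3,864 wafers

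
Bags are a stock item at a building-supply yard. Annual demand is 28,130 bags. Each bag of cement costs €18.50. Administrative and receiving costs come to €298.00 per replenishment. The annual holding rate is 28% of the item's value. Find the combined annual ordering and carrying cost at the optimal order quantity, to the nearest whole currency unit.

Holding cost H = 0.28 × €18.50 = €5.1800 per unit per year.
EOQ = √(2DS/H) = √(2 × 28,130 × 298 / 5.18) ≈ 1799.05.
At Q*, ordering cost (D/Q*)S equals holding cost (Q*/2)H, each = √(DSH/2).
Minimum total = √(2DSH) = √(2 × 28,130 × 298 × 5.18) ≈ 9319.076.

TC* ≈ €9,319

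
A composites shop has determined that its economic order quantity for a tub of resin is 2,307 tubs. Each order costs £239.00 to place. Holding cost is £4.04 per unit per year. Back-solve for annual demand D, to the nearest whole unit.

Invert the EOQ relation Q*² = 2DS/H.
From Q* = √(2DS/H): D = Q*²H / (2S) = 2,307² × 4.04 / (2 × 239) = 44983.025.

D ≈ 44,983 tubs per year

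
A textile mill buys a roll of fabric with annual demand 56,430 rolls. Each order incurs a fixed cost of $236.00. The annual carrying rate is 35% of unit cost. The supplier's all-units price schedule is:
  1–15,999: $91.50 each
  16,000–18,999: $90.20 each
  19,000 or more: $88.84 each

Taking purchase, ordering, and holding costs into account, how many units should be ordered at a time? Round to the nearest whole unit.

Holding cost per unit per year at price C is H = 0.35·C.
Evaluate total cost at each tier's feasible EOQ or, if the EOQ is below the tier, at the tier's minimum quantity.
EOQ at $91.50 = 912.0 (feasible in tier 1): TC = 56,430×$91.50 + (56,430/912.0)×236 + (912.0/2)×0.35×$91.50 = $5,192,550.90.
EOQ at $90.20 = 918.5 < 16000, so use break Q=16000: TC = 56,430×$90.20 + (56,430/16000.0)×236 + (16000.0/2)×0.35×$90.20 = $5,343,378.34.
EOQ at $88.84 = 925.5 < 19000, so use break Q=19000: TC = 56,430×$88.84 + (56,430/19000.0)×236 + (19000.0/2)×0.35×$88.84 = $5,309,335.12.
Lowest total cost is $5,192,550.90 at Q = 912.0.

Q* ≈ 912 rolls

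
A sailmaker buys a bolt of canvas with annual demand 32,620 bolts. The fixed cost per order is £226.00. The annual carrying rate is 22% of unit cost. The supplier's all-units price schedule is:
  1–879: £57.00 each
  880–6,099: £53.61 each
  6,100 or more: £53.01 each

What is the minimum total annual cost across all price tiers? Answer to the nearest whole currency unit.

TC* ≈ £1,761,945

Holding cost per unit per year at price C is H = 0.22·C.
For each price level, check whether its EOQ is feasible; otherwise the best quantity at that price is the breakpoint.
Tier 1 (£57.00): EOQ = 1084.3 exceeds tier's upper bound 879, so this tier is dominated.
EOQ at £53.61 = 1118.1 (feasible in tier 2): TC = 32,620×£53.61 + (32,620/1118.1)×226 + (1118.1/2)×0.22×£53.61 = £1,761,945.18.
EOQ at £53.01 = 1124.4 < 6100, so use break Q=6100: TC = 32,620×£53.01 + (32,620/6100.0)×226 + (6100.0/2)×0.22×£53.01 = £1,765,964.45.
Lowest total cost among the candidates is at Q = 1118.1.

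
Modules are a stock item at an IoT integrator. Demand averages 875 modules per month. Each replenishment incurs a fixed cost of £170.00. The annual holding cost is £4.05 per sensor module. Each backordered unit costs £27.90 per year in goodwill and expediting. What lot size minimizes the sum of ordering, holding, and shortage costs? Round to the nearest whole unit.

Annual demand D = 875 × 12 = 10,500.
With planned backorders, Q* = √(2DS/H) · √((H+B)/B).
√(2DS/H) = √(2 × 10,500 × 170 / 4.05) = 938.872.
√((H+B)/B) = √((4.05+27.9)/27.9) = 1.0701.
Q* ≈ 1004.708.

Q* ≈ 1,005 modules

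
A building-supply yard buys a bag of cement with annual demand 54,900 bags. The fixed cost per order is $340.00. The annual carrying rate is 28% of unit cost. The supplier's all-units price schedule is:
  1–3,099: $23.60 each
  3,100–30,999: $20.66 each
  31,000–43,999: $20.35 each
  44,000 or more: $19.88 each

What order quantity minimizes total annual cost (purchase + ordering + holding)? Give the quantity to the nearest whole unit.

Q* ≈ 3,100 bags

Holding cost per unit per year at price C is H = 0.28·C.
Evaluate total cost at each tier's feasible EOQ or, if the EOQ is below the tier, at the tier's minimum quantity.
EOQ at $23.60 = 2376.9 (feasible in tier 1): TC = 54,900×$23.60 + (54,900/2376.9)×340 + (2376.9/2)×0.28×$23.60 = $1,311,346.36.
EOQ at $20.66 = 2540.4 < 3100, so use break Q=3100: TC = 54,900×$20.66 + (54,900/3100.0)×340 + (3100.0/2)×0.28×$20.66 = $1,149,221.73.
EOQ at $20.35 = 2559.6 < 31000, so use break Q=31000: TC = 54,900×$20.35 + (54,900/31000.0)×340 + (31000.0/2)×0.28×$20.35 = $1,206,136.13.
EOQ at $19.88 = 2589.7 < 44000, so use break Q=44000: TC = 54,900×$19.88 + (54,900/44000.0)×340 + (44000.0/2)×0.28×$19.88 = $1,214,297.03.
Lowest total cost is $1,149,221.73 at Q = 3100.0.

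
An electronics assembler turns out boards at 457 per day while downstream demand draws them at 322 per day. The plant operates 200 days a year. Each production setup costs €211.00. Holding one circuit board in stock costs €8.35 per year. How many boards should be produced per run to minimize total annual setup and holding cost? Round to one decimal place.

Q* ≈ 3,319.3 boards

Annual demand D = 322 × 200 = 64,400.
Production build-up factor (1 − d/p) = 1 − 322/457 = 0.2954.
Q* = √(2DS / (H(1 − d/p))) = √(2 × 64,400 × 211 / (8.35 × 0.2954)).
= √(27,176,800 / 2.4666) ≈ 3319.305.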